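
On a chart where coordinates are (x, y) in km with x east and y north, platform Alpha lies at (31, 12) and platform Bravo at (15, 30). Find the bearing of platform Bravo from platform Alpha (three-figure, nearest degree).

Δeast = 15 − 31 = -16.00; Δnorth = 30 − 12 = 18.00.
Bearing = atan2(Δeast, Δnorth) mod 360° = 318.37° ≈ 318°.

318°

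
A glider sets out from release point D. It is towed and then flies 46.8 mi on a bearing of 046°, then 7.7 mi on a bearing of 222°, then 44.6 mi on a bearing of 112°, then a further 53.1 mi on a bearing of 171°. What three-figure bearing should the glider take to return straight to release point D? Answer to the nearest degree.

298°

Leg 1 (046°, 46.8 mi): east 46.8 sin 46° = 33.67, north 46.8 cos 46° = 32.51
Leg 2 (222°, 7.7 mi): east 7.7 sin 222° = -5.15, north 7.7 cos 222° = -5.72
Leg 3 (112°, 44.6 mi): east 44.6 sin 112° = 41.35, north 44.6 cos 112° = -16.71
Leg 4 (171°, 53.1 mi): east 53.1 sin 171° = 8.31, north 53.1 cos 171° = -52.45
Net displacement: 78.17 east, -42.37 north. Direction back to start is (-78.17, 42.37): bearing = atan2(-78.17, 42.37) mod 360° = 298.46° ≈ 298°.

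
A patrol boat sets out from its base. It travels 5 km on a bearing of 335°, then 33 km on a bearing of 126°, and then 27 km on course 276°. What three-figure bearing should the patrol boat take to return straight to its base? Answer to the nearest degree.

011°

Leg 1 (335°, 5 km): east 5 sin 335° = -2.11, north 5 cos 335° = 4.53
Leg 2 (126°, 33 km): east 33 sin 126° = 26.70, north 33 cos 126° = -19.40
Leg 3 (276°, 27 km): east 27 sin 276° = -26.85, north 27 cos 276° = 2.82
Net displacement: -2.27 east, -12.04 north. Direction back to start is (2.27, 12.04): bearing = atan2(2.27, 12.04) mod 360° = 10.66° ≈ 011°.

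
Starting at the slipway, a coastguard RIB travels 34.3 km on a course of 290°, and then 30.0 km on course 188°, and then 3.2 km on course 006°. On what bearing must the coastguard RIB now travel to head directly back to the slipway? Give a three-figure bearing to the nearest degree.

Leg 1 (290°, 34.3 km): east 34.3 sin 290° = -32.23, north 34.3 cos 290° = 11.73
Leg 2 (188°, 30.0 km): east 30.0 sin 188° = -4.18, north 30.0 cos 188° = -29.71
Leg 3 (006°, 3.2 km): east 3.2 sin 6° = 0.33, north 3.2 cos 6° = 3.18
Net displacement: -36.07 east, -14.79 north. Direction back to start is (36.07, 14.79): bearing = atan2(36.07, 14.79) mod 360° = 67.70° ≈ 068°.

068°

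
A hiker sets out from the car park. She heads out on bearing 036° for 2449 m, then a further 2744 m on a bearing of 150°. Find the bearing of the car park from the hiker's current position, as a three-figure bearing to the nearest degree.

278°

Leg 1 (036°, 2449 m): east 2449 sin 36° = 1439.49, north 2449 cos 36° = 1981.28
Leg 2 (150°, 2744 m): east 2744 sin 150° = 1372.00, north 2744 cos 150° = -2376.37
Net displacement: 2811.49 east, -395.09 north. Direction back to start is (-2811.49, 395.09): bearing = atan2(-2811.49, 395.09) mod 360° = 278.00° ≈ 278°.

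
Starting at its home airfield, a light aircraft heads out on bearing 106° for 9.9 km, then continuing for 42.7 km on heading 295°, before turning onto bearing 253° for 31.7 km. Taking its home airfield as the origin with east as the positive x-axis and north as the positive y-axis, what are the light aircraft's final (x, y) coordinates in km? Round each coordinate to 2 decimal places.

(-59.50, 6.05)

Leg 1 (106°, 9.9 km): east 9.9 sin 106° = 9.52, north 9.9 cos 106° = -2.73
Leg 2 (295°, 42.7 km): east 42.7 sin 295° = -38.70, north 42.7 cos 295° = 18.05
Leg 3 (253°, 31.7 km): east 31.7 sin 253° = -30.31, north 31.7 cos 253° = -9.27
Summing: -59.50 km east, 6.05 km north → (-59.50, 6.05).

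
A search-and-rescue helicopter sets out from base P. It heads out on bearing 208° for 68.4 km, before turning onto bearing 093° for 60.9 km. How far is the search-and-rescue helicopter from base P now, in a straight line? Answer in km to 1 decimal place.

Leg 1 (208°, 68.4 km): east 68.4 sin 208° = -32.11, north 68.4 cos 208° = -60.39
Leg 2 (093°, 60.9 km): east 60.9 sin 93° = 60.82, north 60.9 cos 93° = -3.19
Net: 28.70 east, -63.58 north. Distance = √((28.70)² + (-63.58)²) = 69.760 km.

69.8 km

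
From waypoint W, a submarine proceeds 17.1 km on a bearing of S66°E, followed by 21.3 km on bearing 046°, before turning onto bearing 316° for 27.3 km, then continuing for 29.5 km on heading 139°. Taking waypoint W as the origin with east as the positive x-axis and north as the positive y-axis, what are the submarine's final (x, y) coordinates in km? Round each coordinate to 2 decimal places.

Leg 1 (S66°E, 17.1 km): east 17.1 sin 114° = 15.62, north 17.1 cos 114° = -6.96
Leg 2 (046°, 21.3 km): east 21.3 sin 46° = 15.32, north 21.3 cos 46° = 14.80
Leg 3 (316°, 27.3 km): east 27.3 sin 316° = -18.96, north 27.3 cos 316° = 19.64
Leg 4 (139°, 29.5 km): east 29.5 sin 139° = 19.35, north 29.5 cos 139° = -22.26
Summing: 31.33 km east, 5.22 km north → (31.33, 5.22).

(31.33, 5.22)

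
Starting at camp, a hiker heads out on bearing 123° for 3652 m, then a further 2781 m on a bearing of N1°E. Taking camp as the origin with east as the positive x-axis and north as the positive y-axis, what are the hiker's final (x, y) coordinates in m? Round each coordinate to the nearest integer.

Leg 1 (123°, 3652 m): east 3652 sin 123° = 3062.82, north 3652 cos 123° = -1989.02
Leg 2 (N1°E, 2781 m): east 2781 sin 1° = 48.54, north 2781 cos 1° = 2780.58
Summing: 3111.36 m east, 791.55 m north → (3111, 792).

(3111, 792)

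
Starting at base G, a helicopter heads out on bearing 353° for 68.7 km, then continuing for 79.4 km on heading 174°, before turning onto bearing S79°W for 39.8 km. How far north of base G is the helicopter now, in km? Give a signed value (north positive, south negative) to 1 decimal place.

Leg 1 (353°, 68.7 km): east 68.7 sin 353° = -8.37, north 68.7 cos 353° = 68.19
Leg 2 (174°, 79.4 km): east 79.4 sin 174° = 8.30, north 79.4 cos 174° = -78.97
Leg 3 (S79°W, 39.8 km): east 39.8 sin 259° = -39.07, north 39.8 cos 259° = -7.59
Net north component: -18.37 km.

-18.4 km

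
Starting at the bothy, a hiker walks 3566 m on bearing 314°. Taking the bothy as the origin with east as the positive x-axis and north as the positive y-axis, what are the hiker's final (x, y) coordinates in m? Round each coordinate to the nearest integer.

(-2565, 2477)

Leg 1 (314°, 3566 m): east 3566 sin 314° = -2565.17, north 3566 cos 314° = 2477.15
Summing: -2565.17 m east, 2477.15 m north → (-2565, 2477).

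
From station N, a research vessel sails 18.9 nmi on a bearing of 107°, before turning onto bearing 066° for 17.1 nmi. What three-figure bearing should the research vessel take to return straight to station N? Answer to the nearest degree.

268°

Leg 1 (107°, 18.9 nmi): east 18.9 sin 107° = 18.07, north 18.9 cos 107° = -5.53
Leg 2 (066°, 17.1 nmi): east 17.1 sin 66° = 15.62, north 17.1 cos 66° = 6.96
Net displacement: 33.70 east, 1.43 north. Direction back to start is (-33.70, -1.43): bearing = atan2(-33.70, -1.43) mod 360° = 267.57° ≈ 268°.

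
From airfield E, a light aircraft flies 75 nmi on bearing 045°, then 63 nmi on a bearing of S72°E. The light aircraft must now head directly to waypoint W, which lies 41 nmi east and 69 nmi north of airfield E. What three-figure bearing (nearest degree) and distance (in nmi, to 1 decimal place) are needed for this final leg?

296°, 80.2 nmi

Leg 1 (045°, 75 nmi): east 75 sin 45° = 53.03, north 75 cos 45° = 53.03
Leg 2 (S72°E, 63 nmi): east 63 sin 108° = 59.92, north 63 cos 108° = -19.47
Current position: (112.95, 33.56). Target: (41, 69). Remaining: Δeast = -71.95, Δnorth = 35.44.
Bearing = atan2(-71.95, 35.44) mod 360° = 296.22°; distance = √((-71.95)² + (35.44)²) = 80.202 nmi.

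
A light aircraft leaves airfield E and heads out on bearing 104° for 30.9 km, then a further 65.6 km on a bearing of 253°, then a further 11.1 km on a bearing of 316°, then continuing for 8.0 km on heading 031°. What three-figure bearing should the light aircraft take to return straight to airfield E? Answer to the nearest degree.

072°

Leg 1 (104°, 30.9 km): east 30.9 sin 104° = 29.98, north 30.9 cos 104° = -7.48
Leg 2 (253°, 65.6 km): east 65.6 sin 253° = -62.73, north 65.6 cos 253° = -19.18
Leg 3 (316°, 11.1 km): east 11.1 sin 316° = -7.71, north 11.1 cos 316° = 7.98
Leg 4 (031°, 8.0 km): east 8.0 sin 31° = 4.12, north 8.0 cos 31° = 6.86
Net displacement: -36.34 east, -11.81 north. Direction back to start is (36.34, 11.81): bearing = atan2(36.34, 11.81) mod 360° = 71.99° ≈ 072°.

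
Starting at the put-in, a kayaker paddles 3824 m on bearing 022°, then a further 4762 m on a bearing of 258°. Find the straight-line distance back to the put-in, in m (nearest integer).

4115 m

Leg 1 (022°, 3824 m): east 3824 sin 22° = 1432.50, north 3824 cos 22° = 3545.55
Leg 2 (258°, 4762 m): east 4762 sin 258° = -4657.94, north 4762 cos 258° = -990.08
Net: -3225.44 east, 2555.48 north. Distance = √((-3225.44)² + (2555.48)²) = 4115.087 m.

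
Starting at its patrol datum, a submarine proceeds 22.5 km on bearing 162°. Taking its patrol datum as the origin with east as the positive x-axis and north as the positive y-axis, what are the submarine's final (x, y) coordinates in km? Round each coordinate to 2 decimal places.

(6.95, -21.40)

Leg 1 (162°, 22.5 km): east 22.5 sin 162° = 6.95, north 22.5 cos 162° = -21.40
Summing: 6.95 km east, -21.40 km north → (6.95, -21.40).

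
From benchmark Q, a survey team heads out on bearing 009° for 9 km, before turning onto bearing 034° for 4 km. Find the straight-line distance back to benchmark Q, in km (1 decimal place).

12.7 km

Leg 1 (009°, 9 km): east 9 sin 9° = 1.41, north 9 cos 9° = 8.89
Leg 2 (034°, 4 km): east 4 sin 34° = 2.24, north 4 cos 34° = 3.32
Net: 3.64 east, 12.21 north. Distance = √((3.64)² + (12.21)²) = 12.738 km.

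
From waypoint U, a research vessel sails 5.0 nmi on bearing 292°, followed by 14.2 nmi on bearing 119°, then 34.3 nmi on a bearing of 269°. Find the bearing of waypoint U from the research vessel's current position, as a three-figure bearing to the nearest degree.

078°

Leg 1 (292°, 5.0 nmi): east 5.0 sin 292° = -4.64, north 5.0 cos 292° = 1.87
Leg 2 (119°, 14.2 nmi): east 14.2 sin 119° = 12.42, north 14.2 cos 119° = -6.88
Leg 3 (269°, 34.3 nmi): east 34.3 sin 269° = -34.29, north 34.3 cos 269° = -0.60
Net displacement: -26.51 east, -5.61 north. Direction back to start is (26.51, 5.61): bearing = atan2(26.51, 5.61) mod 360° = 78.05° ≈ 078°.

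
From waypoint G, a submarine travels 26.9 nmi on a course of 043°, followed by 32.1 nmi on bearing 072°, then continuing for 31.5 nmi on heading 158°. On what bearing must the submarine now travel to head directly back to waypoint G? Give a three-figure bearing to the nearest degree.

270°

Leg 1 (043°, 26.9 nmi): east 26.9 sin 43° = 18.35, north 26.9 cos 43° = 19.67
Leg 2 (072°, 32.1 nmi): east 32.1 sin 72° = 30.53, north 32.1 cos 72° = 9.92
Leg 3 (158°, 31.5 nmi): east 31.5 sin 158° = 11.80, north 31.5 cos 158° = -29.21
Net displacement: 60.67 east, 0.39 north. Direction back to start is (-60.67, -0.39): bearing = atan2(-60.67, -0.39) mod 360° = 269.63° ≈ 270°.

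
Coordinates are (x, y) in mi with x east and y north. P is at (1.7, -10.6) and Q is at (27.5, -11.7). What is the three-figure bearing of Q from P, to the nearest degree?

Δeast = 27.5 − 1.7 = 25.80; Δnorth = -11.7 − -10.6 = -1.10.
Bearing = atan2(Δeast, Δnorth) mod 360° = 92.44° ≈ 092°.

092°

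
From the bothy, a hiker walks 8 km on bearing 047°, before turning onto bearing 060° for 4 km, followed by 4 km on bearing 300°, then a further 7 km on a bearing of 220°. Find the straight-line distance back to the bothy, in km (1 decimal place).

4.3 km

Leg 1 (047°, 8 km): east 8 sin 47° = 5.85, north 8 cos 47° = 5.46
Leg 2 (060°, 4 km): east 4 sin 60° = 3.46, north 4 cos 60° = 2.00
Leg 3 (300°, 4 km): east 4 sin 300° = -3.46, north 4 cos 300° = 2.00
Leg 4 (220°, 7 km): east 7 sin 220° = -4.50, north 7 cos 220° = -5.36
Net: 1.35 east, 4.09 north. Distance = √((1.35)² + (4.09)²) = 4.311 km.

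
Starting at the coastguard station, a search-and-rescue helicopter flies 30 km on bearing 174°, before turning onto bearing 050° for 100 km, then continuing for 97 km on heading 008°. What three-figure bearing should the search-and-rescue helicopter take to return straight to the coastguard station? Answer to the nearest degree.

216°

Leg 1 (174°, 30 km): east 30 sin 174° = 3.14, north 30 cos 174° = -29.84
Leg 2 (050°, 100 km): east 100 sin 50° = 76.60, north 100 cos 50° = 64.28
Leg 3 (008°, 97 km): east 97 sin 8° = 13.50, north 97 cos 8° = 96.06
Net displacement: 93.24 east, 130.50 north. Direction back to start is (-93.24, -130.50): bearing = atan2(-93.24, -130.50) mod 360° = 215.55° ≈ 216°.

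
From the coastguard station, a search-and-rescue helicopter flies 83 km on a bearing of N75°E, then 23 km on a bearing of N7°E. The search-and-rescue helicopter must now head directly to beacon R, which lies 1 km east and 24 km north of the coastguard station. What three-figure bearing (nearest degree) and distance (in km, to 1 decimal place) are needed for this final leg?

256°, 84.5 km

Leg 1 (N75°E, 83 km): east 83 sin 75° = 80.17, north 83 cos 75° = 21.48
Leg 2 (N7°E, 23 km): east 23 sin 7° = 2.80, north 23 cos 7° = 22.83
Current position: (82.97, 44.31). Target: (1, 24). Remaining: Δeast = -81.97, Δnorth = -20.31.
Bearing = atan2(-81.97, -20.31) mod 360° = 256.08°; distance = √((-81.97)² + (-20.31)²) = 84.453 km.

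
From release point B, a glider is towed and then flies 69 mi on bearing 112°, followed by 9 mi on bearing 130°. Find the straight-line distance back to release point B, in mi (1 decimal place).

77.6 mi

Leg 1 (112°, 69 mi): east 69 sin 112° = 63.98, north 69 cos 112° = -25.85
Leg 2 (130°, 9 mi): east 9 sin 130° = 6.89, north 9 cos 130° = -5.79
Net: 70.87 east, -31.63 north. Distance = √((70.87)² + (-31.63)²) = 77.609 mi.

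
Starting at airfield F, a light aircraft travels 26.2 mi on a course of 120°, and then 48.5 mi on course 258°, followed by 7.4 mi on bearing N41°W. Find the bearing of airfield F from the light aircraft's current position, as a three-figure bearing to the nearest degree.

059°

Leg 1 (120°, 26.2 mi): east 26.2 sin 120° = 22.69, north 26.2 cos 120° = -13.10
Leg 2 (258°, 48.5 mi): east 48.5 sin 258° = -47.44, north 48.5 cos 258° = -10.08
Leg 3 (N41°W, 7.4 mi): east 7.4 sin 319° = -4.85, north 7.4 cos 319° = 5.58
Net displacement: -29.61 east, -17.60 north. Direction back to start is (29.61, 17.60): bearing = atan2(29.61, 17.60) mod 360° = 59.27° ≈ 059°.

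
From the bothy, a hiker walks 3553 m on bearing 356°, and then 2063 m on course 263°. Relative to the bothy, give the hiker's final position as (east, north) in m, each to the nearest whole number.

Leg 1 (356°, 3553 m): east 3553 sin 356° = -247.84, north 3553 cos 356° = 3544.35
Leg 2 (263°, 2063 m): east 2063 sin 263° = -2047.62, north 2063 cos 263° = -251.42
Summing: -2295.47 m east, 3292.93 m north → (-2295, 3293).

(-2295, 3293)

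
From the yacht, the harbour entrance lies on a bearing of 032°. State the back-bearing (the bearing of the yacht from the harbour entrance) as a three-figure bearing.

212°

Back-bearing = 032° + 180° = 212°.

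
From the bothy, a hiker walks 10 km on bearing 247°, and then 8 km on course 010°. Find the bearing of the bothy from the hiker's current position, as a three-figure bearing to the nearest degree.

117°

Leg 1 (247°, 10 km): east 10 sin 247° = -9.21, north 10 cos 247° = -3.91
Leg 2 (010°, 8 km): east 8 sin 10° = 1.39, north 8 cos 10° = 7.88
Net displacement: -7.82 east, 3.97 north. Direction back to start is (7.82, -3.97): bearing = atan2(7.82, -3.97) mod 360° = 116.93° ≈ 117°.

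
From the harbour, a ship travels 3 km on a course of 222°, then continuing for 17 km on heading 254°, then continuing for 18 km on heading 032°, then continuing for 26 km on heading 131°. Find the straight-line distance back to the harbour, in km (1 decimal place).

13.9 km

Leg 1 (222°, 3 km): east 3 sin 222° = -2.01, north 3 cos 222° = -2.23
Leg 2 (254°, 17 km): east 17 sin 254° = -16.34, north 17 cos 254° = -4.69
Leg 3 (032°, 18 km): east 18 sin 32° = 9.54, north 18 cos 32° = 15.26
Leg 4 (131°, 26 km): east 26 sin 131° = 19.62, north 26 cos 131° = -17.06
Net: 10.81 east, -8.71 north. Distance = √((10.81)² + (-8.71)²) = 13.883 km.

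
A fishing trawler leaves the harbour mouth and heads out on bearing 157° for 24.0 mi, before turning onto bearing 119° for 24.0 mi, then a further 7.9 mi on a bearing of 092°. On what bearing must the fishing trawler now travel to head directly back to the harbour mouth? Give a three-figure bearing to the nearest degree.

Leg 1 (157°, 24.0 mi): east 24.0 sin 157° = 9.38, north 24.0 cos 157° = -22.09
Leg 2 (119°, 24.0 mi): east 24.0 sin 119° = 20.99, north 24.0 cos 119° = -11.64
Leg 3 (092°, 7.9 mi): east 7.9 sin 92° = 7.90, north 7.9 cos 92° = -0.28
Net displacement: 38.26 east, -34.00 north. Direction back to start is (-38.26, 34.00): bearing = atan2(-38.26, 34.00) mod 360° = 311.63° ≈ 312°.

312°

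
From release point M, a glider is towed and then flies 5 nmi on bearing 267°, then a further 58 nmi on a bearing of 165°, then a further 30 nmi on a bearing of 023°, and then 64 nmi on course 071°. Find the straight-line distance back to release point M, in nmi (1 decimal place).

82.6 nmi

Leg 1 (267°, 5 nmi): east 5 sin 267° = -4.99, north 5 cos 267° = -0.26
Leg 2 (165°, 58 nmi): east 58 sin 165° = 15.01, north 58 cos 165° = -56.02
Leg 3 (023°, 30 nmi): east 30 sin 23° = 11.72, north 30 cos 23° = 27.62
Leg 4 (071°, 64 nmi): east 64 sin 71° = 60.51, north 64 cos 71° = 20.84
Net: 82.25 east, -7.83 north. Distance = √((82.25)² + (-7.83)²) = 82.626 nmi.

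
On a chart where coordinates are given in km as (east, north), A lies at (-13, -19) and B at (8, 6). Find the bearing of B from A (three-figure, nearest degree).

Δeast = 8 − -13 = 21.00; Δnorth = 6 − -19 = 25.00.
Bearing = atan2(Δeast, Δnorth) mod 360° = 40.03° ≈ 040°.

040°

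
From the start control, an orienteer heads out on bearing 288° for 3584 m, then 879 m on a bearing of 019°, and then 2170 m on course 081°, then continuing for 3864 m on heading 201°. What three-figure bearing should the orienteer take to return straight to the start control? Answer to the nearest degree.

Leg 1 (288°, 3584 m): east 3584 sin 288° = -3408.59, north 3584 cos 288° = 1107.52
Leg 2 (019°, 879 m): east 879 sin 19° = 286.17, north 879 cos 19° = 831.11
Leg 3 (081°, 2170 m): east 2170 sin 81° = 2143.28, north 2170 cos 81° = 339.46
Leg 4 (201°, 3864 m): east 3864 sin 201° = -1384.73, north 3864 cos 201° = -3607.35
Net displacement: -2363.86 east, -1329.26 north. Direction back to start is (2363.86, 1329.26): bearing = atan2(2363.86, 1329.26) mod 360° = 60.65° ≈ 061°.

061°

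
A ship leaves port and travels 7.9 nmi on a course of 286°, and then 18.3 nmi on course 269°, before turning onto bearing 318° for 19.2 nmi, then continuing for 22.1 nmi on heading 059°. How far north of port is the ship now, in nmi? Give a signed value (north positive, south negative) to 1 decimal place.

27.5 nmi

Leg 1 (286°, 7.9 nmi): east 7.9 sin 286° = -7.59, north 7.9 cos 286° = 2.18
Leg 2 (269°, 18.3 nmi): east 18.3 sin 269° = -18.30, north 18.3 cos 269° = -0.32
Leg 3 (318°, 19.2 nmi): east 19.2 sin 318° = -12.85, north 19.2 cos 318° = 14.27
Leg 4 (059°, 22.1 nmi): east 22.1 sin 59° = 18.94, north 22.1 cos 59° = 11.38
Net north component: 27.51 nmi.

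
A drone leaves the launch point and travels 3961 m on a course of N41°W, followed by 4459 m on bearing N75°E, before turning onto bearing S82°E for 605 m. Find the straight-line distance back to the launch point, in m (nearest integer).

Leg 1 (N41°W, 3961 m): east 3961 sin 319° = -2598.65, north 3961 cos 319° = 2989.40
Leg 2 (N75°E, 4459 m): east 4459 sin 75° = 4307.06, north 4459 cos 75° = 1154.07
Leg 3 (S82°E, 605 m): east 605 sin 98° = 599.11, north 605 cos 98° = -84.20
Net: 2307.53 east, 4059.28 north. Distance = √((2307.53)² + (4059.28)²) = 4669.306 m.

4669 m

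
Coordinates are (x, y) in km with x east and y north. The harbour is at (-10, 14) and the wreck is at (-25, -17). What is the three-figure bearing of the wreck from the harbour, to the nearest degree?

206°

Δeast = -25 − -10 = -15.00; Δnorth = -17 − 14 = -31.00.
Bearing = atan2(Δeast, Δnorth) mod 360° = 205.82° ≈ 206°.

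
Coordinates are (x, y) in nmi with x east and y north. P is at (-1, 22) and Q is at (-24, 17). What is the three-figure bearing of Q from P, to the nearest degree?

Δeast = -24 − -1 = -23.00; Δnorth = 17 − 22 = -5.00.
Bearing = atan2(Δeast, Δnorth) mod 360° = 257.74° ≈ 258°.

258°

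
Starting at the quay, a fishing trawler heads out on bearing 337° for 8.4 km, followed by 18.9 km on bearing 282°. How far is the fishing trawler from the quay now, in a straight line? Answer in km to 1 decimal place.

Leg 1 (337°, 8.4 km): east 8.4 sin 337° = -3.28, north 8.4 cos 337° = 7.73
Leg 2 (282°, 18.9 km): east 18.9 sin 282° = -18.49, north 18.9 cos 282° = 3.93
Net: -21.77 east, 11.66 north. Distance = √((-21.77)² + (11.66)²) = 24.696 km.

24.7 km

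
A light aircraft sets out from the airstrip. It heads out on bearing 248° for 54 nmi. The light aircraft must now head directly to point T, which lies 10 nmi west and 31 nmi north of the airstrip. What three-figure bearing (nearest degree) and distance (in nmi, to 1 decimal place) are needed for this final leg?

038°, 65.0 nmi

Leg 1 (248°, 54 nmi): east 54 sin 248° = -50.07, north 54 cos 248° = -20.23
Current position: (-50.07, -20.23). Target: (-10, 31). Remaining: Δeast = 40.07, Δnorth = 51.23.
Bearing = atan2(40.07, 51.23) mod 360° = 38.03°; distance = √((40.07)² + (51.23)²) = 65.037 nmi.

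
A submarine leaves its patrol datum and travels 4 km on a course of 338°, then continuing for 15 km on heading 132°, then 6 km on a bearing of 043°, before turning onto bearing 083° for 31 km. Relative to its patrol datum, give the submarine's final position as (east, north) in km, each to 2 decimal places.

Leg 1 (338°, 4 km): east 4 sin 338° = -1.50, north 4 cos 338° = 3.71
Leg 2 (132°, 15 km): east 15 sin 132° = 11.15, north 15 cos 132° = -10.04
Leg 3 (043°, 6 km): east 6 sin 43° = 4.09, north 6 cos 43° = 4.39
Leg 4 (083°, 31 km): east 31 sin 83° = 30.77, north 31 cos 83° = 3.78
Summing: 44.51 km east, 1.84 km north → (44.51, 1.84).

(44.51, 1.84)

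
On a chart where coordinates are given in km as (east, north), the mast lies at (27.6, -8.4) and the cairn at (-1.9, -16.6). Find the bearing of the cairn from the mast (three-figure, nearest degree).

254°

Δeast = -1.9 − 27.6 = -29.50; Δnorth = -16.6 − -8.4 = -8.20.
Bearing = atan2(Δeast, Δnorth) mod 360° = 254.47° ≈ 254°.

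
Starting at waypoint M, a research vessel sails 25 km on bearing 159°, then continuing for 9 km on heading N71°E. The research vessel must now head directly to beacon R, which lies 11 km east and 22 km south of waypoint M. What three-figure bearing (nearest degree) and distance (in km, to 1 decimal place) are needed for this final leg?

256°, 6.7 km

Leg 1 (159°, 25 km): east 25 sin 159° = 8.96, north 25 cos 159° = -23.34
Leg 2 (N71°E, 9 km): east 9 sin 71° = 8.51, north 9 cos 71° = 2.93
Current position: (17.47, -20.41). Target: (11, -22). Remaining: Δeast = -6.47, Δnorth = -1.59.
Bearing = atan2(-6.47, -1.59) mod 360° = 256.19°; distance = √((-6.47)² + (-1.59)²) = 6.662 km.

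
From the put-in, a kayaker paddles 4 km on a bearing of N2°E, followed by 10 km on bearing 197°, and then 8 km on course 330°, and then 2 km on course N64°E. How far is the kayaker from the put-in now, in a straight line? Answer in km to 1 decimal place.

Leg 1 (N2°E, 4 km): east 4 sin 2° = 0.14, north 4 cos 2° = 4.00
Leg 2 (197°, 10 km): east 10 sin 197° = -2.92, north 10 cos 197° = -9.56
Leg 3 (330°, 8 km): east 8 sin 330° = -4.00, north 8 cos 330° = 6.93
Leg 4 (N64°E, 2 km): east 2 sin 64° = 1.80, north 2 cos 64° = 0.88
Net: -4.99 east, 2.24 north. Distance = √((-4.99)² + (2.24)²) = 5.466 km.

5.5 km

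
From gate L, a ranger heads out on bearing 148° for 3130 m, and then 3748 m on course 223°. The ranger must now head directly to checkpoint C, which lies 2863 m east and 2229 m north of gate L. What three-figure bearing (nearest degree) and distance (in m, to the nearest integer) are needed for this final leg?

026°, 8501 m

Leg 1 (148°, 3130 m): east 3130 sin 148° = 1658.65, north 3130 cos 148° = -2654.39
Leg 2 (223°, 3748 m): east 3748 sin 223° = -2556.13, north 3748 cos 223° = -2741.11
Current position: (-897.48, -5395.50). Target: (2863, 2229). Remaining: Δeast = 3760.48, Δnorth = 7624.50.
Bearing = atan2(3760.48, 7624.50) mod 360° = 26.25°; distance = √((3760.48)² + (7624.50)²) = 8501.429 m.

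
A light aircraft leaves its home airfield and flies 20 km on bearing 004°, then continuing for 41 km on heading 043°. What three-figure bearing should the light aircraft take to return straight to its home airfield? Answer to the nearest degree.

Leg 1 (004°, 20 km): east 20 sin 4° = 1.40, north 20 cos 4° = 19.95
Leg 2 (043°, 41 km): east 41 sin 43° = 27.96, north 41 cos 43° = 29.99
Net displacement: 29.36 east, 49.94 north. Direction back to start is (-29.36, -49.94): bearing = atan2(-29.36, -49.94) mod 360° = 210.45° ≈ 210°.

210°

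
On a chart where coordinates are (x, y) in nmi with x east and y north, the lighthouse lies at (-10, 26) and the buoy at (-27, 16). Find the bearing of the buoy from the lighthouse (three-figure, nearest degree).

240°

Δeast = -27 − -10 = -17.00; Δnorth = 16 − 26 = -10.00.
Bearing = atan2(Δeast, Δnorth) mod 360° = 239.53° ≈ 240°.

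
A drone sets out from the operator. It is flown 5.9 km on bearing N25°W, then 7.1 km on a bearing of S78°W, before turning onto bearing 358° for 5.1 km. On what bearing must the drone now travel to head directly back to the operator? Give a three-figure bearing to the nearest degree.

Leg 1 (N25°W, 5.9 km): east 5.9 sin 335° = -2.49, north 5.9 cos 335° = 5.35
Leg 2 (S78°W, 7.1 km): east 7.1 sin 258° = -6.94, north 7.1 cos 258° = -1.48
Leg 3 (358°, 5.1 km): east 5.1 sin 358° = -0.18, north 5.1 cos 358° = 5.10
Net displacement: -9.62 east, 8.97 north. Direction back to start is (9.62, -8.97): bearing = atan2(9.62, -8.97) mod 360° = 133.00° ≈ 133°.

133°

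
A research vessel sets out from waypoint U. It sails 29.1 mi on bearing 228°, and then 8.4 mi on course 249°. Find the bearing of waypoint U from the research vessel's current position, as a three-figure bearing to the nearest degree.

053°

Leg 1 (228°, 29.1 mi): east 29.1 sin 228° = -21.63, north 29.1 cos 228° = -19.47
Leg 2 (249°, 8.4 mi): east 8.4 sin 249° = -7.84, north 8.4 cos 249° = -3.01
Net displacement: -29.47 east, -22.48 north. Direction back to start is (29.47, 22.48): bearing = atan2(29.47, 22.48) mod 360° = 52.66° ≈ 053°.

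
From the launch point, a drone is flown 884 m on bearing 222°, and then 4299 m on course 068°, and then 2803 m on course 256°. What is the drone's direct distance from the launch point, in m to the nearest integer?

729 m

Leg 1 (222°, 884 m): east 884 sin 222° = -591.51, north 884 cos 222° = -656.94
Leg 2 (068°, 4299 m): east 4299 sin 68° = 3985.96, north 4299 cos 68° = 1610.43
Leg 3 (256°, 2803 m): east 2803 sin 256° = -2719.74, north 2803 cos 256° = -678.11
Net: 674.71 east, 275.39 north. Distance = √((674.71)² + (275.39)²) = 728.749 m.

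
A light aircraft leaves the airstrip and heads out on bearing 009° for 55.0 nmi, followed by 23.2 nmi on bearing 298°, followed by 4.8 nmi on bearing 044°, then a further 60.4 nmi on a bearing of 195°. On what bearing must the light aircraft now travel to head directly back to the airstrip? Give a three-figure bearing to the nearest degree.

Leg 1 (009°, 55.0 nmi): east 55.0 sin 9° = 8.60, north 55.0 cos 9° = 54.32
Leg 2 (298°, 23.2 nmi): east 23.2 sin 298° = -20.48, north 23.2 cos 298° = 10.89
Leg 3 (044°, 4.8 nmi): east 4.8 sin 44° = 3.33, north 4.8 cos 44° = 3.45
Leg 4 (195°, 60.4 nmi): east 60.4 sin 195° = -15.63, north 60.4 cos 195° = -58.34
Net displacement: -24.18 east, 10.33 north. Direction back to start is (24.18, -10.33): bearing = atan2(24.18, -10.33) mod 360° = 113.12° ≈ 113°.

113°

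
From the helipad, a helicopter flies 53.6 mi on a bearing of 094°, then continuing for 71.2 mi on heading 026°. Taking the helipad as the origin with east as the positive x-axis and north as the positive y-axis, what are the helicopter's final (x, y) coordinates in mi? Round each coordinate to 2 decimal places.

(84.68, 60.26)

Leg 1 (094°, 53.6 mi): east 53.6 sin 94° = 53.47, north 53.6 cos 94° = -3.74
Leg 2 (026°, 71.2 mi): east 71.2 sin 26° = 31.21, north 71.2 cos 26° = 63.99
Summing: 84.68 mi east, 60.26 mi north → (84.68, 60.26).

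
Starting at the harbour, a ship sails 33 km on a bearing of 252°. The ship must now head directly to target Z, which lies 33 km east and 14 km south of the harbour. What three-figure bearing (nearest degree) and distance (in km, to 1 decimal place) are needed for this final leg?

093°, 64.5 km

Leg 1 (252°, 33 km): east 33 sin 252° = -31.38, north 33 cos 252° = -10.20
Current position: (-31.38, -10.20). Target: (33, -14). Remaining: Δeast = 64.38, Δnorth = -3.80.
Bearing = atan2(64.38, -3.80) mod 360° = 93.38°; distance = √((64.38)² + (-3.80)²) = 64.497 km.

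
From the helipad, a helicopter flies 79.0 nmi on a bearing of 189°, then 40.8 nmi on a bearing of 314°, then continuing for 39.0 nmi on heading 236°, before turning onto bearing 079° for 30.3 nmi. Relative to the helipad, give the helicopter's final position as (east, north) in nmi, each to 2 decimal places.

(-44.30, -65.71)

Leg 1 (189°, 79.0 nmi): east 79.0 sin 189° = -12.36, north 79.0 cos 189° = -78.03
Leg 2 (314°, 40.8 nmi): east 40.8 sin 314° = -29.35, north 40.8 cos 314° = 28.34
Leg 3 (236°, 39.0 nmi): east 39.0 sin 236° = -32.33, north 39.0 cos 236° = -21.81
Leg 4 (079°, 30.3 nmi): east 30.3 sin 79° = 29.74, north 30.3 cos 79° = 5.78
Summing: -44.30 nmi east, -65.71 nmi north → (-44.30, -65.71).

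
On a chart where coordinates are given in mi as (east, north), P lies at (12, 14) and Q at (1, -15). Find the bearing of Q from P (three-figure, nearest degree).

Δeast = 1 − 12 = -11.00; Δnorth = -15 − 14 = -29.00.
Bearing = atan2(Δeast, Δnorth) mod 360° = 200.77° ≈ 201°.

201°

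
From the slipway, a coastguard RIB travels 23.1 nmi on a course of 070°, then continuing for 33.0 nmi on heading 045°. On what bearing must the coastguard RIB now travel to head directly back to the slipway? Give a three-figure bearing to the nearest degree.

235°

Leg 1 (070°, 23.1 nmi): east 23.1 sin 70° = 21.71, north 23.1 cos 70° = 7.90
Leg 2 (045°, 33.0 nmi): east 33.0 sin 45° = 23.33, north 33.0 cos 45° = 23.33
Net displacement: 45.04 east, 31.24 north. Direction back to start is (-45.04, -31.24): bearing = atan2(-45.04, -31.24) mod 360° = 235.26° ≈ 235°.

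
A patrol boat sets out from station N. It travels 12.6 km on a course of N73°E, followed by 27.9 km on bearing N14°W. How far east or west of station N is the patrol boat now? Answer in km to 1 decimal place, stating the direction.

5.3 km east

Leg 1 (N73°E, 12.6 km): east 12.6 sin 73° = 12.05, north 12.6 cos 73° = 3.68
Leg 2 (N14°W, 27.9 km): east 27.9 sin 346° = -6.75, north 27.9 cos 346° = 27.07
Net east component: 5.30 km.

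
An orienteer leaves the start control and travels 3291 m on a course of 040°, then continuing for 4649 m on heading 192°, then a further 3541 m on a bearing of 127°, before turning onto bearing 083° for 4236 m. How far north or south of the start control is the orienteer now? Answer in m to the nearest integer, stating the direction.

3641 m south

Leg 1 (040°, 3291 m): east 3291 sin 40° = 2115.41, north 3291 cos 40° = 2521.05
Leg 2 (192°, 4649 m): east 4649 sin 192° = -966.58, north 4649 cos 192° = -4547.41
Leg 3 (127°, 3541 m): east 3541 sin 127° = 2827.97, north 3541 cos 127° = -2131.03
Leg 4 (083°, 4236 m): east 4236 sin 83° = 4204.43, north 4236 cos 83° = 516.24
Net north component: -3641.14 m.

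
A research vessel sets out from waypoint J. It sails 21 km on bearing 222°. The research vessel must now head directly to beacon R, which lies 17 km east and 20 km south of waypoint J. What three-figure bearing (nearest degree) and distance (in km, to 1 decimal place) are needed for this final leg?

098°, 31.4 km

Leg 1 (222°, 21 km): east 21 sin 222° = -14.05, north 21 cos 222° = -15.61
Current position: (-14.05, -15.61). Target: (17, -20). Remaining: Δeast = 31.05, Δnorth = -4.39.
Bearing = atan2(31.05, -4.39) mod 360° = 98.05°; distance = √((31.05)² + (-4.39)²) = 31.361 km.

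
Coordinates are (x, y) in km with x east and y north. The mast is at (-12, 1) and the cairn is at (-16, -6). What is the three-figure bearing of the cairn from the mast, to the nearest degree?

210°

Δeast = -16 − -12 = -4.00; Δnorth = -6 − 1 = -7.00.
Bearing = atan2(Δeast, Δnorth) mod 360° = 209.74° ≈ 210°.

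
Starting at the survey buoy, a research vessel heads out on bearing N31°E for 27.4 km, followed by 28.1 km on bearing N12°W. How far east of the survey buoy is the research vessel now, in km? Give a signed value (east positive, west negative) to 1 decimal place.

Leg 1 (N31°E, 27.4 km): east 27.4 sin 31° = 14.11, north 27.4 cos 31° = 23.49
Leg 2 (N12°W, 28.1 km): east 28.1 sin 348° = -5.84, north 28.1 cos 348° = 27.49
Net east component: 8.27 km.

8.3 km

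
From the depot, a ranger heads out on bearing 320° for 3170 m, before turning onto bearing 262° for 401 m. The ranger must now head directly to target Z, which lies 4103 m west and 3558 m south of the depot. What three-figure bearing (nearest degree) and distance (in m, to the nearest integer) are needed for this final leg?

Leg 1 (320°, 3170 m): east 3170 sin 320° = -2037.64, north 3170 cos 320° = 2428.36
Leg 2 (262°, 401 m): east 401 sin 262° = -397.10, north 401 cos 262° = -55.81
Current position: (-2434.73, 2372.55). Target: (-4103, -3558). Remaining: Δeast = -1668.27, Δnorth = -5930.55.
Bearing = atan2(-1668.27, -5930.55) mod 360° = 195.71°; distance = √((-1668.27)² + (-5930.55)²) = 6160.728 m.

196°, 6161 m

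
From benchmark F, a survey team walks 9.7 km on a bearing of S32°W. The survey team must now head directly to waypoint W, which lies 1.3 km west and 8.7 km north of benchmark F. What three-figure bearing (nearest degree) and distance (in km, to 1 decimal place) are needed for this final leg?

013°, 17.4 km

Leg 1 (S32°W, 9.7 km): east 9.7 sin 212° = -5.14, north 9.7 cos 212° = -8.23
Current position: (-5.14, -8.23). Target: (-1.3, 8.7). Remaining: Δeast = 3.84, Δnorth = 16.93.
Bearing = atan2(3.84, 16.93) mod 360° = 12.78°; distance = √((3.84)² + (16.93)²) = 17.356 km.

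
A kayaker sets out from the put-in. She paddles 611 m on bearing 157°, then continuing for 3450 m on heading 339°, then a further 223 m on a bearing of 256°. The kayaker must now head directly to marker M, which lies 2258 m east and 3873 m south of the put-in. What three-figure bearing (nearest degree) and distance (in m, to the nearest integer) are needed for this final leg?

Leg 1 (157°, 611 m): east 611 sin 157° = 238.74, north 611 cos 157° = -562.43
Leg 2 (339°, 3450 m): east 3450 sin 339° = -1236.37, north 3450 cos 339° = 3220.85
Leg 3 (256°, 223 m): east 223 sin 256° = -216.38, north 223 cos 256° = -53.95
Current position: (-1214.01, 2604.48). Target: (2258, -3873). Remaining: Δeast = 3472.01, Δnorth = -6477.48.
Bearing = atan2(3472.01, -6477.48) mod 360° = 151.81°; distance = √((3472.01)² + (-6477.48)²) = 7349.322 m.

152°, 7349 m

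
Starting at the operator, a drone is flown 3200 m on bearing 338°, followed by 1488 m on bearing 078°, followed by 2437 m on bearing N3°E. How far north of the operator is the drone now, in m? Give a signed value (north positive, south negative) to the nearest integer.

Leg 1 (338°, 3200 m): east 3200 sin 338° = -1198.74, north 3200 cos 338° = 2966.99
Leg 2 (078°, 1488 m): east 1488 sin 78° = 1455.48, north 1488 cos 78° = 309.37
Leg 3 (N3°E, 2437 m): east 2437 sin 3° = 127.54, north 2437 cos 3° = 2433.66
Net north component: 5710.02 m.

5710 m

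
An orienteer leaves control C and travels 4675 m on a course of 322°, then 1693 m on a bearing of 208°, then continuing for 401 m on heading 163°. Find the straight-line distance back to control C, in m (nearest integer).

Leg 1 (322°, 4675 m): east 4675 sin 322° = -2878.22, north 4675 cos 322° = 3683.95
Leg 2 (208°, 1693 m): east 1693 sin 208° = -794.82, north 1693 cos 208° = -1494.83
Leg 3 (163°, 401 m): east 401 sin 163° = 117.24, north 401 cos 163° = -383.48
Net: -3555.79 east, 1805.64 north. Distance = √((-3555.79)² + (1805.64)²) = 3987.982 m.

3988 m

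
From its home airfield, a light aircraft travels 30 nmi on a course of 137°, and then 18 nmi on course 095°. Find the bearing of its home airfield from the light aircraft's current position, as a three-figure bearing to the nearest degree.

301°

Leg 1 (137°, 30 nmi): east 30 sin 137° = 20.46, north 30 cos 137° = -21.94
Leg 2 (095°, 18 nmi): east 18 sin 95° = 17.93, north 18 cos 95° = -1.57
Net displacement: 38.39 east, -23.51 north. Direction back to start is (-38.39, 23.51): bearing = atan2(-38.39, 23.51) mod 360° = 301.48° ≈ 301°.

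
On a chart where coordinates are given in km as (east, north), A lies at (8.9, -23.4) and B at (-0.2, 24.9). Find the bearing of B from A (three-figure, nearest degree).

349°

Δeast = -0.2 − 8.9 = -9.10; Δnorth = 24.9 − -23.4 = 48.30.
Bearing = atan2(Δeast, Δnorth) mod 360° = 349.33° ≈ 349°.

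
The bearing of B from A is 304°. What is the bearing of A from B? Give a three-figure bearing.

124°

Back-bearing = 304° − 180° = 124°.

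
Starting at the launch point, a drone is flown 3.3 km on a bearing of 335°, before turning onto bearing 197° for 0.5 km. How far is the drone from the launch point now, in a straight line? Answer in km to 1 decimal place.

Leg 1 (335°, 3.3 km): east 3.3 sin 335° = -1.39, north 3.3 cos 335° = 2.99
Leg 2 (197°, 0.5 km): east 0.5 sin 197° = -0.15, north 0.5 cos 197° = -0.48
Net: -1.54 east, 2.51 north. Distance = √((-1.54)² + (2.51)²) = 2.947 km.

2.9 km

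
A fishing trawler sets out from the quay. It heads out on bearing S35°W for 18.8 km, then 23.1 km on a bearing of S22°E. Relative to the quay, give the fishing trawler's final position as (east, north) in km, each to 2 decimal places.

(-2.13, -36.82)

Leg 1 (S35°W, 18.8 km): east 18.8 sin 215° = -10.78, north 18.8 cos 215° = -15.40
Leg 2 (S22°E, 23.1 km): east 23.1 sin 158° = 8.65, north 23.1 cos 158° = -21.42
Summing: -2.13 km east, -36.82 km north → (-2.13, -36.82).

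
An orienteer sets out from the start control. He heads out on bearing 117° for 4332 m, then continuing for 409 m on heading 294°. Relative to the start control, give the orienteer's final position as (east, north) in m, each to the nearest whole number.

Leg 1 (117°, 4332 m): east 4332 sin 117° = 3859.84, north 4332 cos 117° = -1966.69
Leg 2 (294°, 409 m): east 409 sin 294° = -373.64, north 409 cos 294° = 166.36
Summing: 3486.20 m east, -1800.33 m north → (3486, -1800).

(3486, -1800)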